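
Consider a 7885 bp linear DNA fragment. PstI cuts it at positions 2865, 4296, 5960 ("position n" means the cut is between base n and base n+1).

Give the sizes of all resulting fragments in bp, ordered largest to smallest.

Linear molecule, 3 cuts → 4 fragments:
  2865 − 0 = 2865 bp
  4296 − 2865 = 1431 bp
  5960 − 4296 = 1664 bp
  7885 − 5960 = 1925 bp
Sorted largest to smallest: 2865, 1925, 1664, 1431 bp.

2865, 1925, 1664, 1431 bp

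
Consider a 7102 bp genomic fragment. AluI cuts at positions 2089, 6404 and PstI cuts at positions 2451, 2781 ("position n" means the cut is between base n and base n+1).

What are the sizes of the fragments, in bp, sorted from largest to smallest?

3623, 2089, 698, 362, 330 bp

Combined cut positions (sorted): 2089, 2451, 2781, 6404.
Linear molecule, 4 cuts → 5 fragments:
  2089 − 0 = 2089 bp
  2451 − 2089 = 362 bp
  2781 − 2451 = 330 bp
  6404 − 2781 = 3623 bp
  7102 − 6404 = 698 bp
Sorted largest to smallest: 3623, 2089, 698, 362, 330 bp.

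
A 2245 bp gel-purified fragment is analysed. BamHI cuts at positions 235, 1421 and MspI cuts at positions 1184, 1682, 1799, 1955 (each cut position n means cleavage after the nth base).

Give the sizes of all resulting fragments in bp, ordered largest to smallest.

Combined cut positions (sorted): 235, 1184, 1421, 1682, 1799, 1955.
Linear molecule, 6 cuts → 7 fragments:
  235 − 0 = 235 bp
  1184 − 235 = 949 bp
  1421 − 1184 = 237 bp
  1682 − 1421 = 261 bp
  1799 − 1682 = 117 bp
  1955 − 1799 = 156 bp
  2245 − 1955 = 290 bp
Sorted largest to smallest: 949, 290, 261, 237, 235, 156, 117 bp.

949, 290, 261, 237, 235, 156, 117 bp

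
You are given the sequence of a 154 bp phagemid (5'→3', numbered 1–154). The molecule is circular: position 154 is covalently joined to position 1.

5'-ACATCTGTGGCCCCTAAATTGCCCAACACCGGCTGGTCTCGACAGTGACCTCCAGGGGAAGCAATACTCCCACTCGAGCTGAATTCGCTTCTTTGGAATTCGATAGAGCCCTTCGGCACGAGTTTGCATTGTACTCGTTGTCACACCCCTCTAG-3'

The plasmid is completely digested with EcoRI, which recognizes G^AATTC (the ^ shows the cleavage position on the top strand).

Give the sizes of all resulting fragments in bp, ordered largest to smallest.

EcoRI sites (GAATTC) start at positions 81, 96.
EcoRI cuts after the first base of each site, so after positions 81, 96.
Circular molecule, 2 cuts → 2 fragments:
  82–96 → 15 bp
  97–154 then 1–81 → 58 + 81 = 139 bp
Sorted largest to smallest: 139, 15 bp.

139, 15 bp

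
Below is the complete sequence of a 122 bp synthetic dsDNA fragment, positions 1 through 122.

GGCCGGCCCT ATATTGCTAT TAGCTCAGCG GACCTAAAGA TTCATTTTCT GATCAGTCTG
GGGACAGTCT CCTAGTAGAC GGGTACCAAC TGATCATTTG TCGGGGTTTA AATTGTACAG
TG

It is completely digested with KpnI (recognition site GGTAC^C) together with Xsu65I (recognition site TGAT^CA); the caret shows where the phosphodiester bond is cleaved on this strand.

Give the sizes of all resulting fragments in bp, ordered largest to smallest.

The KpnI site (GGTACC) starts at position 82.
KpnI cuts after base 5 of each site (before the last base), so after position 86.
Xsu65I sites (TGATCA) start at positions 50, 91.
Xsu65I cuts after base 4 of each site, so after positions 53, 94.
Combined cut positions: 53, 86, 94.
Linear molecule, 3 cuts → 4 fragments:
  1–53 → 53 bp
  54–86 → 33 bp
  87–94 → 8 bp
  95–122 → 28 bp
Sorted largest to smallest: 53, 33, 28, 8 bp.

53, 33, 28, 8 bp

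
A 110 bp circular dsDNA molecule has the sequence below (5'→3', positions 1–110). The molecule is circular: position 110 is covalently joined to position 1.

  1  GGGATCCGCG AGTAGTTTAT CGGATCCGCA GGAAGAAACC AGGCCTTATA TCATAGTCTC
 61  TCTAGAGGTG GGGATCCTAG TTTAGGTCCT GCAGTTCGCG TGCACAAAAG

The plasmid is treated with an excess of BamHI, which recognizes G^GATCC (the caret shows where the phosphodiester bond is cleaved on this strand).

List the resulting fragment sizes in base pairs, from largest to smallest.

50, 40, 20 bp

BamHI sites (GGATCC) start at positions 2, 22, 72.
BamHI cuts after the first base of each site, so after positions 2, 22, 72.
Circular molecule, 3 cuts → 3 fragments:
  3–22 → 20 bp
  23–72 → 50 bp
  73–110 then 1–2 → 38 + 2 = 40 bp
Sorted largest to smallest: 50, 40, 20 bp.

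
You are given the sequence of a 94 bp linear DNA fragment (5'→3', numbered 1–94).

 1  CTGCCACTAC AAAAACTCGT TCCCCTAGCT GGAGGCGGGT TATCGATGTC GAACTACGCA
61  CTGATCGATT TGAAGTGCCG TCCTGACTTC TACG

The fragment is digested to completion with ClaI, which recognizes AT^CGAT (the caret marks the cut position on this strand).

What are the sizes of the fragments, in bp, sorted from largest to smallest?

ClaI sites (ATCGAT) start at positions 42, 64.
ClaI cuts after base 2 of each site, so after positions 43, 65.
Linear molecule, 2 cuts → 3 fragments:
  1–43 → 43 bp
  44–65 → 22 bp
  66–94 → 29 bp
Sorted largest to smallest: 43, 29, 22 bp.

43, 29, 22 bp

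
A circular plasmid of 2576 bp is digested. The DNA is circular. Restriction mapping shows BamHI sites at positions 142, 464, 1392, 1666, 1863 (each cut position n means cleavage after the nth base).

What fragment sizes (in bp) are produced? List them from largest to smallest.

Circular molecule, 5 cuts → 5 fragments:
  464 − 142 = 322 bp
  1392 − 464 = 928 bp
  1666 − 1392 = 274 bp
  1863 − 1666 = 197 bp
  wrap: 2576 − 1863 + 142 = 855 bp
Sorted largest to smallest: 928, 855, 322, 274, 197 bp.

928, 855, 322, 274, 197 bp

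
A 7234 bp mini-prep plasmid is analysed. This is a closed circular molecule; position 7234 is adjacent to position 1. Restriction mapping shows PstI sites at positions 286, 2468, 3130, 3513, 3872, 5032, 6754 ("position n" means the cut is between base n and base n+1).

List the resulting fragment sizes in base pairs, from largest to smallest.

Circular molecule, 7 cuts → 7 fragments:
  2468 − 286 = 2182 bp
  3130 − 2468 = 662 bp
  3513 − 3130 = 383 bp
  3872 − 3513 = 359 bp
  5032 − 3872 = 1160 bp
  6754 − 5032 = 1722 bp
  wrap: 7234 − 6754 + 286 = 766 bp
Sorted largest to smallest: 2182, 1722, 1160, 766, 662, 383, 359 bp.

2182, 1722, 1160, 766, 662, 383, 359 bp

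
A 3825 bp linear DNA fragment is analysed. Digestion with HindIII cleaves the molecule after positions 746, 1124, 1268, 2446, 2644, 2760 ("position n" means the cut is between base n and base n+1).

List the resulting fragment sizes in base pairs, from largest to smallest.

1178, 1065, 746, 378, 198, 144, 116 bp

Linear molecule, 6 cuts → 7 fragments:
  746 − 0 = 746 bp
  1124 − 746 = 378 bp
  1268 − 1124 = 144 bp
  2446 − 1268 = 1178 bp
  2644 − 2446 = 198 bp
  2760 − 2644 = 116 bp
  3825 − 2760 = 1065 bp
Sorted largest to smallest: 1178, 1065, 746, 378, 198, 144, 116 bp.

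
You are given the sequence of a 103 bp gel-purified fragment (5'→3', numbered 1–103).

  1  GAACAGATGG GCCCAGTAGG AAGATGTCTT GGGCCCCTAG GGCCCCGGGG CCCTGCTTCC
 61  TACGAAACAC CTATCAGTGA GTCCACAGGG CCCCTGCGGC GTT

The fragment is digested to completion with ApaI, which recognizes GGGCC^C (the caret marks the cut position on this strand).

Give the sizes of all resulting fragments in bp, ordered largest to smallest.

40, 22, 13, 11, 9, 8 bp

ApaI sites (GGGCCC) start at positions 9, 31, 40, 48, 88.
ApaI cuts after base 5 of each site (before the last base), so after positions 13, 35, 44, 52, 92.
Linear molecule, 5 cuts → 6 fragments:
  1–13 → 13 bp
  14–35 → 22 bp
  36–44 → 9 bp
  45–52 → 8 bp
  53–92 → 40 bp
  93–103 → 11 bp
Sorted largest to smallest: 40, 22, 13, 11, 9, 8 bp.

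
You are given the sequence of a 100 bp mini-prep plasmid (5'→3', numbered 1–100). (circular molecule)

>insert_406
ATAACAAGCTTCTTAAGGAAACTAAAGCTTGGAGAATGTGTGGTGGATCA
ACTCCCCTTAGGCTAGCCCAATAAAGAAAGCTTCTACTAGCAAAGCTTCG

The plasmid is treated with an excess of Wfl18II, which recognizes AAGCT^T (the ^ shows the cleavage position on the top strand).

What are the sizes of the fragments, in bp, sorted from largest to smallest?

Wfl18II sites (AAGCTT) start at positions 6, 25, 78, 93.
Wfl18II cuts after base 5 of each site (before the last base), so after positions 10, 29, 82, 97.
Circular molecule, 4 cuts → 4 fragments:
  11–29 → 19 bp
  30–82 → 53 bp
  83–97 → 15 bp
  98–100 then 1–10 → 3 + 10 = 13 bp
Sorted largest to smallest: 53, 19, 15, 13 bp.

53, 19, 15, 13 bp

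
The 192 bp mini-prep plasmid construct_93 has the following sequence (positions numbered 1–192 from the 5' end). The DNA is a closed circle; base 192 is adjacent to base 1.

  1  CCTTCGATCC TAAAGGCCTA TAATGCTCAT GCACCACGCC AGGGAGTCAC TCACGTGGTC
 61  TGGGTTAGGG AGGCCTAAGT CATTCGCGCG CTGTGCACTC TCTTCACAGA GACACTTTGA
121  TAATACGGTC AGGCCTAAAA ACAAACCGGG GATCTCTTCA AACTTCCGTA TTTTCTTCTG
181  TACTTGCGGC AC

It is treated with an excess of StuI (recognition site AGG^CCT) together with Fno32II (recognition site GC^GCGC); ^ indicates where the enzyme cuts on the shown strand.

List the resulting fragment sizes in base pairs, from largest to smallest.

StuI sites (AGGCCT) start at positions 14, 71, 131.
StuI cuts after base 3 of each site, so after positions 16, 73, 133.
The Fno32II site (GCGCGC) starts at position 86.
Fno32II cuts after base 2 of each site, so after position 87.
Combined cut positions: 16, 73, 87, 133.
Circular molecule, 4 cuts → 4 fragments:
  17–73 → 57 bp
  74–87 → 14 bp
  88–133 → 46 bp
  134–192 then 1–16 → 59 + 16 = 75 bp
Sorted largest to smallest: 75, 57, 46, 14 bp.

75, 57, 46, 14 bp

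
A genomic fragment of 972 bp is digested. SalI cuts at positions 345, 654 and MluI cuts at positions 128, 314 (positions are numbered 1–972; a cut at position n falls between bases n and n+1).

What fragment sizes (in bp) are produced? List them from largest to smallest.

318, 309, 186, 128, 31 bp

Combined cut positions (sorted): 128, 314, 345, 654.
Linear molecule, 4 cuts → 5 fragments:
  128 − 0 = 128 bp
  314 − 128 = 186 bp
  345 − 314 = 31 bp
  654 − 345 = 309 bp
  972 − 654 = 318 bp
Sorted largest to smallest: 318, 309, 186, 128, 31 bp.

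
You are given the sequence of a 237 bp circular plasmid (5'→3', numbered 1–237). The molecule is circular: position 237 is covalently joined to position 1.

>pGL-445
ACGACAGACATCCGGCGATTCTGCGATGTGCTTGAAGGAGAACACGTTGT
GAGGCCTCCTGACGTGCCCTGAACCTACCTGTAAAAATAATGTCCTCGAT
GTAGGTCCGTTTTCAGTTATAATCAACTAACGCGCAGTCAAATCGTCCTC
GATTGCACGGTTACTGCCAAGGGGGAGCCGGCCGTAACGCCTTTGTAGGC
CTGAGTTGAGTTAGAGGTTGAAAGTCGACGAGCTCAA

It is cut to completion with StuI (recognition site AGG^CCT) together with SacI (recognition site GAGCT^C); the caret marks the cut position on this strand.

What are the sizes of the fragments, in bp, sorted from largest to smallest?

145, 57, 35 bp

StuI sites (AGGCCT) start at positions 52, 197.
StuI cuts after base 3 of each site, so after positions 54, 199.
The SacI site (GAGCTC) starts at position 230.
SacI cuts after base 5 of each site (before the last base), so after position 234.
Combined cut positions: 54, 199, 234.
Circular molecule, 3 cuts → 3 fragments:
  55–199 → 145 bp
  200–234 → 35 bp
  235–237 then 1–54 → 3 + 54 = 57 bp
Sorted largest to smallest: 145, 57, 35 bp.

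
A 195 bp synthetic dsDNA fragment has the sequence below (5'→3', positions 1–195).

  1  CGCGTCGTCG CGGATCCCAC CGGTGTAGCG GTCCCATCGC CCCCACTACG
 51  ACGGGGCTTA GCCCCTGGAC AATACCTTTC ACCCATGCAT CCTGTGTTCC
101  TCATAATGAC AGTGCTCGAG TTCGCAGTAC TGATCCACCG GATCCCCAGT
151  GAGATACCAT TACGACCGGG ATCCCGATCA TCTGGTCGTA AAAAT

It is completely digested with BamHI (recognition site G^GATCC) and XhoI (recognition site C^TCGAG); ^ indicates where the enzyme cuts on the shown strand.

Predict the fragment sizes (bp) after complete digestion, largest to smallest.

BamHI sites (GGATCC) start at positions 12, 140, 169.
BamHI cuts after the first base of each site, so after positions 12, 140, 169.
The XhoI site (CTCGAG) starts at position 115.
XhoI cuts after the first base of each site, so after position 115.
Combined cut positions: 12, 115, 140, 169.
Linear molecule, 4 cuts → 5 fragments:
  1–12 → 12 bp
  13–115 → 103 bp
  116–140 → 25 bp
  141–169 → 29 bp
  170–195 → 26 bp
Sorted largest to smallest: 103, 29, 26, 25, 12 bp.

103, 29, 26, 25, 12 bp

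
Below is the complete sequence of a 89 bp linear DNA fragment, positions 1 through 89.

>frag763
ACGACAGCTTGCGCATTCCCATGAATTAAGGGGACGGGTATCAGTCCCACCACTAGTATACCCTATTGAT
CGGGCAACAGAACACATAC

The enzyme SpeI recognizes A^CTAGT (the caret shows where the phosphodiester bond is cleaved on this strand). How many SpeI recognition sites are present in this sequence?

ACTAGT occurs starting at position 52.
SpeI cuts at 1 site.

1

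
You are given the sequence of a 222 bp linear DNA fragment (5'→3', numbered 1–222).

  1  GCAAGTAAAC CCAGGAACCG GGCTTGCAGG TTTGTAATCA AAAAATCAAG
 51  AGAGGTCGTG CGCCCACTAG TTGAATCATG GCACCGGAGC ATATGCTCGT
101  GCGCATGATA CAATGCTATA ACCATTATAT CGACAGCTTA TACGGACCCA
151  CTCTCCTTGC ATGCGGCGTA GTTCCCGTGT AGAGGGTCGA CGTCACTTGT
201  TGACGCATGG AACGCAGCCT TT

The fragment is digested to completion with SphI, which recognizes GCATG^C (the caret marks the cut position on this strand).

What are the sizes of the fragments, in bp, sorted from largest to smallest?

163, 59 bp

The SphI site (GCATGC) starts at position 159.
SphI cuts after base 5 of each site (before the last base), so after position 163.
Linear molecule, 1 cut → 2 fragments:
  1–163 → 163 bp
  164–222 → 59 bp
Sorted largest to smallest: 163, 59 bp.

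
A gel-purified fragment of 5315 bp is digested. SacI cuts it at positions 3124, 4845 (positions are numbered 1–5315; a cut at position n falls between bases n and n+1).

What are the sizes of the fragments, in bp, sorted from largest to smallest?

3124, 1721, 470 bp

Linear molecule, 2 cuts → 3 fragments:
  3124 − 0 = 3124 bp
  4845 − 3124 = 1721 bp
  5315 − 4845 = 470 bp
Sorted largest to smallest: 3124, 1721, 470 bp.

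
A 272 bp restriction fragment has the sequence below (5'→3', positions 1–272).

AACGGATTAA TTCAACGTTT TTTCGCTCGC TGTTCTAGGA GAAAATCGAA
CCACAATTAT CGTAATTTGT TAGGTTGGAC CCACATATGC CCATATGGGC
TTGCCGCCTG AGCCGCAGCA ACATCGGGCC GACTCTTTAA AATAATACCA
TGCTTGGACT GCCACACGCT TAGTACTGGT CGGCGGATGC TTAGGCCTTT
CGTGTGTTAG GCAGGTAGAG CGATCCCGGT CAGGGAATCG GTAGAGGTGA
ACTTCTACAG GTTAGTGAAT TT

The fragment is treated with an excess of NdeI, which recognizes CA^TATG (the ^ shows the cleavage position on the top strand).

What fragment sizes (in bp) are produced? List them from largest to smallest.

NdeI sites (CATATG) start at positions 84, 92.
NdeI cuts after base 2 of each site, so after positions 85, 93.
Linear molecule, 2 cuts → 3 fragments:
  1–85 → 85 bp
  86–93 → 8 bp
  94–272 → 179 bp
Sorted largest to smallest: 179, 85, 8 bp.

179, 85, 8 bp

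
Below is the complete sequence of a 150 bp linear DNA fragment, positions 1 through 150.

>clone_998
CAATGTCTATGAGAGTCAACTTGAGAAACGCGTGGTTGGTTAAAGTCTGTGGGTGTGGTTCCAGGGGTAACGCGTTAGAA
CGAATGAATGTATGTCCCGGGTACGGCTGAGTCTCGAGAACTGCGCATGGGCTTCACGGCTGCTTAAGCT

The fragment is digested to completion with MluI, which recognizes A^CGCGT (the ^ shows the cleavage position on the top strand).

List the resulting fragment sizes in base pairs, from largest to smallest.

80, 42, 28 bp

MluI sites (ACGCGT) start at positions 28, 70.
MluI cuts after the first base of each site, so after positions 28, 70.
Linear molecule, 2 cuts → 3 fragments:
  1–28 → 28 bp
  29–70 → 42 bp
  71–150 → 80 bp
Sorted largest to smallest: 80, 42, 28 bp.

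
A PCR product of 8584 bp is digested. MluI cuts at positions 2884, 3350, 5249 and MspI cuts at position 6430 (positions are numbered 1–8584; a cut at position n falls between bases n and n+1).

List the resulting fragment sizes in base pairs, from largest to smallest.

Combined cut positions (sorted): 2884, 3350, 5249, 6430.
Linear molecule, 4 cuts → 5 fragments:
  2884 − 0 = 2884 bp
  3350 − 2884 = 466 bp
  5249 − 3350 = 1899 bp
  6430 − 5249 = 1181 bp
  8584 − 6430 = 2154 bp
Sorted largest to smallest: 2884, 2154, 1899, 1181, 466 bp.

2884, 2154, 1899, 1181, 466 bp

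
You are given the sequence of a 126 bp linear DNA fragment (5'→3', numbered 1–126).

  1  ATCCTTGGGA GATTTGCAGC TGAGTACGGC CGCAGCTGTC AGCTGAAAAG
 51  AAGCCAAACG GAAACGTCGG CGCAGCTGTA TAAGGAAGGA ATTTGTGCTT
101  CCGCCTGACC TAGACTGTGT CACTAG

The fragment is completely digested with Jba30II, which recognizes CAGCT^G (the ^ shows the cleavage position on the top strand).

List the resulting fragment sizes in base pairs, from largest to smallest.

49, 33, 21, 16, 7 bp

Jba30II sites (CAGCTG) start at positions 17, 33, 40, 73.
Jba30II cuts after base 5 of each site (before the last base), so after positions 21, 37, 44, 77.
Linear molecule, 4 cuts → 5 fragments:
  1–21 → 21 bp
  22–37 → 16 bp
  38–44 → 7 bp
  45–77 → 33 bp
  78–126 → 49 bp
Sorted largest to smallest: 49, 33, 21, 16, 7 bp.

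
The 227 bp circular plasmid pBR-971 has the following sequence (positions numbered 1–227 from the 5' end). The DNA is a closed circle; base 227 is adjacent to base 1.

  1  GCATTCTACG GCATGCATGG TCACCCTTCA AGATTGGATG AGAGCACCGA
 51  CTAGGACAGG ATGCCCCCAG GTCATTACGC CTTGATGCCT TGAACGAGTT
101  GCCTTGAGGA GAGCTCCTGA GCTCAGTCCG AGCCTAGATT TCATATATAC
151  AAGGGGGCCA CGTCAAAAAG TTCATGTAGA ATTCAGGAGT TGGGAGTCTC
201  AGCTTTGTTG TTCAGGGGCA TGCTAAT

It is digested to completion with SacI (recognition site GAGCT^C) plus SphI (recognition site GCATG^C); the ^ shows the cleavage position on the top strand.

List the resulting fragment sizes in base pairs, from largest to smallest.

100, 99, 20, 8 bp

SacI sites (GAGCTC) start at positions 111, 119.
SacI cuts after base 5 of each site (before the last base), so after positions 115, 123.
SphI sites (GCATGC) start at positions 11, 218.
SphI cuts after base 5 of each site (before the last base), so after positions 15, 222.
Combined cut positions: 15, 115, 123, 222.
Circular molecule, 4 cuts → 4 fragments:
  16–115 → 100 bp
  116–123 → 8 bp
  124–222 → 99 bp
  223–227 then 1–15 → 5 + 15 = 20 bp
Sorted largest to smallest: 100, 99, 20, 8 bp.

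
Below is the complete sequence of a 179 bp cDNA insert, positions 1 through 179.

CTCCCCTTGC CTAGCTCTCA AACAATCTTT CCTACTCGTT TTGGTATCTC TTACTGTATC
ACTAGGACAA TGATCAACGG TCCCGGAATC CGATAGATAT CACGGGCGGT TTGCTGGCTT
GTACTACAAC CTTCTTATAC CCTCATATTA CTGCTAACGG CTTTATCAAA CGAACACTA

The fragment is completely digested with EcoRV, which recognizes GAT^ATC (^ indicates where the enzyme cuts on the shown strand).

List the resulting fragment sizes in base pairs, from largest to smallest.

98, 81 bp

The EcoRV site (GATATC) starts at position 96.
EcoRV cuts after base 3 of each site, so after position 98.
Linear molecule, 1 cut → 2 fragments:
  1–98 → 98 bp
  99–179 → 81 bp
Sorted largest to smallest: 98, 81 bp.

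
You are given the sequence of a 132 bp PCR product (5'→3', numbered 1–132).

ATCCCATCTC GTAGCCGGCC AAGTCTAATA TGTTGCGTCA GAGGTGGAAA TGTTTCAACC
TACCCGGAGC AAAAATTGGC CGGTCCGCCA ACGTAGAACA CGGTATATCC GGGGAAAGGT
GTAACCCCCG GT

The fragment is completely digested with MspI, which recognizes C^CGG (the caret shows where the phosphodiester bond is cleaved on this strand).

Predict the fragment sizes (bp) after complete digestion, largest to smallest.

MspI sites (CCGG) start at positions 15, 64, 80, 109, 128.
MspI cuts after the first base of each site, so after positions 15, 64, 80, 109, 128.
Linear molecule, 5 cuts → 6 fragments:
  1–15 → 15 bp
  16–64 → 49 bp
  65–80 → 16 bp
  81–109 → 29 bp
  110–128 → 19 bp
  129–132 → 4 bp
Sorted largest to smallest: 49, 29, 19, 16, 15, 4 bp.

49, 29, 19, 16, 15, 4 bp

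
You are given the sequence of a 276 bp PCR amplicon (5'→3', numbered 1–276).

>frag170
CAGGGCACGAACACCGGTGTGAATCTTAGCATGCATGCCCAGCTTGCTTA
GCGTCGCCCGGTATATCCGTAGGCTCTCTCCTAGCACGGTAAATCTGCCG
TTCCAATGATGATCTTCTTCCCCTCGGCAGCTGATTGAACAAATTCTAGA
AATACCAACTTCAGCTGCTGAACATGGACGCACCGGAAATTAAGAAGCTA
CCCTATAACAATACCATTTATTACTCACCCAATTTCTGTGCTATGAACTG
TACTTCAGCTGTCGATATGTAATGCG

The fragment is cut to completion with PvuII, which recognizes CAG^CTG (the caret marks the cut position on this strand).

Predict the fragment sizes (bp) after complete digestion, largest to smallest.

PvuII sites (CAGCTG) start at positions 128, 162, 256.
PvuII cuts after base 3 of each site, so after positions 130, 164, 258.
Linear molecule, 3 cuts → 4 fragments:
  1–130 → 130 bp
  131–164 → 34 bp
  165–258 → 94 bp
  259–276 → 18 bp
Sorted largest to smallest: 130, 94, 34, 18 bp.

130, 94, 34, 18 bp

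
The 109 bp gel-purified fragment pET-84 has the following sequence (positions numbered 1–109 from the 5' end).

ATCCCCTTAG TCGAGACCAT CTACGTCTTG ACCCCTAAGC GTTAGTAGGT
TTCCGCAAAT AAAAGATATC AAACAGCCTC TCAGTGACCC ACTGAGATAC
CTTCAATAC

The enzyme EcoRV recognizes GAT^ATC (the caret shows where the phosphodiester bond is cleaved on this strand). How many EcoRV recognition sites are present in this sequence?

1

GATATC occurs starting at position 65.
EcoRV cuts at 1 site.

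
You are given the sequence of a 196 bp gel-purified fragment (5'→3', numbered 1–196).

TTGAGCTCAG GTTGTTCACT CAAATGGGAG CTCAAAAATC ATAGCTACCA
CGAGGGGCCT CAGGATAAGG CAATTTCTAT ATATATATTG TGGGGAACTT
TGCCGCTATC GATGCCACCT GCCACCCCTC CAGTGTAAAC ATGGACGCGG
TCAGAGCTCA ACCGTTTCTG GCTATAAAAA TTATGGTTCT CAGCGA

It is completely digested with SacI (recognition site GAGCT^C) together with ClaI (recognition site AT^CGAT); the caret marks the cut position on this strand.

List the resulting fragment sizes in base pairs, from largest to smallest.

77, 49, 38, 25, 7 bp

SacI sites (GAGCTC) start at positions 3, 28, 154.
SacI cuts after base 5 of each site (before the last base), so after positions 7, 32, 158.
The ClaI site (ATCGAT) starts at position 108.
ClaI cuts after base 2 of each site, so after position 109.
Combined cut positions: 7, 32, 109, 158.
Linear molecule, 4 cuts → 5 fragments:
  1–7 → 7 bp
  8–32 → 25 bp
  33–109 → 77 bp
  110–158 → 49 bp
  159–196 → 38 bp
Sorted largest to smallest: 77, 49, 38, 25, 7 bp.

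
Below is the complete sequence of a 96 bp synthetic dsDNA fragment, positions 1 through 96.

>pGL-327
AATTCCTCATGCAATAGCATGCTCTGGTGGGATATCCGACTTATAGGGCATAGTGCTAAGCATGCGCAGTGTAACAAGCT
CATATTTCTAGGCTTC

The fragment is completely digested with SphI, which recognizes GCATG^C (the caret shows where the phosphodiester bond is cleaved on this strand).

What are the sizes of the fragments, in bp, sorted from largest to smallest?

SphI sites (GCATGC) start at positions 17, 60.
SphI cuts after base 5 of each site (before the last base), so after positions 21, 64.
Linear molecule, 2 cuts → 3 fragments:
  1–21 → 21 bp
  22–64 → 43 bp
  65–96 → 32 bp
Sorted largest to smallest: 43, 32, 21 bp.

43, 32, 21 bp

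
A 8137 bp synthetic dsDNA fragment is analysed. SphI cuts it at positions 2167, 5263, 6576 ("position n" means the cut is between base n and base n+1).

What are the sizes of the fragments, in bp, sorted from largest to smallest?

3096, 2167, 1561, 1313 bp

Linear molecule, 3 cuts → 4 fragments:
  2167 − 0 = 2167 bp
  5263 − 2167 = 3096 bp
  6576 − 5263 = 1313 bp
  8137 − 6576 = 1561 bp
Sorted largest to smallest: 3096, 2167, 1561, 1313 bp.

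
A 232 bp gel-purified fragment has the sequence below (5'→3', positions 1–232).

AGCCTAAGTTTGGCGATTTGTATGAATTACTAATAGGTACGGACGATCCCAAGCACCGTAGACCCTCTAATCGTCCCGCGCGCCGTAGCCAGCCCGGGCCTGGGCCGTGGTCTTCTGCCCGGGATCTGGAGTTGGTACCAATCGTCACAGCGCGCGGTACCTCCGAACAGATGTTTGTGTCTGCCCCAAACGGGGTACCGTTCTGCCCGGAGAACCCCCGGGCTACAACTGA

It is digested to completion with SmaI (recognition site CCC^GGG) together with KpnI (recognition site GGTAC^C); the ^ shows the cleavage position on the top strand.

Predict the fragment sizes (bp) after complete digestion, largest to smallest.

95, 38, 25, 22, 21, 18, 13 bp

SmaI sites (CCCGGG) start at positions 93, 118, 217.
SmaI cuts after base 3 of each site, so after positions 95, 120, 219.
KpnI sites (GGTACC) start at positions 134, 156, 194.
KpnI cuts after base 5 of each site (before the last base), so after positions 138, 160, 198.
Combined cut positions: 95, 120, 138, 160, 198, 219.
Linear molecule, 6 cuts → 7 fragments:
  1–95 → 95 bp
  96–120 → 25 bp
  121–138 → 18 bp
  139–160 → 22 bp
  161–198 → 38 bp
  199–219 → 21 bp
  220–232 → 13 bp
Sorted largest to smallest: 95, 38, 25, 22, 21, 18, 13 bp.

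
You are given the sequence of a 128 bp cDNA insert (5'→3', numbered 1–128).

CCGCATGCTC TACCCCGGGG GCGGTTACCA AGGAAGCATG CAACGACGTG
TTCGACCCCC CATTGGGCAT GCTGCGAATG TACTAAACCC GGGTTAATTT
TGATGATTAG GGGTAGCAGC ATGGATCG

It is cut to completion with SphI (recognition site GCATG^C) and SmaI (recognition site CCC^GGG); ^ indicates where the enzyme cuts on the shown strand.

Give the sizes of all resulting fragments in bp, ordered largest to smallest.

SphI sites (GCATGC) start at positions 3, 36, 67.
SphI cuts after base 5 of each site (before the last base), so after positions 7, 40, 71.
SmaI sites (CCCGGG) start at positions 14, 88.
SmaI cuts after base 3 of each site, so after positions 16, 90.
Combined cut positions: 7, 16, 40, 71, 90.
Linear molecule, 5 cuts → 6 fragments:
  1–7 → 7 bp
  8–16 → 9 bp
  17–40 → 24 bp
  41–71 → 31 bp
  72–90 → 19 bp
  91–128 → 38 bp
Sorted largest to smallest: 38, 31, 24, 19, 9, 7 bp.

38, 31, 24, 19, 9, 7 bp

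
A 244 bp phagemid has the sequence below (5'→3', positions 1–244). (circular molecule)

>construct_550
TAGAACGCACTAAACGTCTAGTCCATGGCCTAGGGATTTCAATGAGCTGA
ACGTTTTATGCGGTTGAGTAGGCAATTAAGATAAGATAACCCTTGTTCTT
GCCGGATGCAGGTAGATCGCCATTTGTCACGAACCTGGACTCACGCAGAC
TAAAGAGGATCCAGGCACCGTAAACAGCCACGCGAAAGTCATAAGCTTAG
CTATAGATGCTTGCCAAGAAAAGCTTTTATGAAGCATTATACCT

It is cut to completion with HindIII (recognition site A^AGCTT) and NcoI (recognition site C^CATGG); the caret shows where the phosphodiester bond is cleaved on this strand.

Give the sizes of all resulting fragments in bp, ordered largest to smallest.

HindIII sites (AAGCTT) start at positions 193, 221.
HindIII cuts after the first base of each site, so after positions 193, 221.
The NcoI site (CCATGG) starts at position 23.
NcoI cuts after the first base of each site, so after position 23.
Combined cut positions: 23, 193, 221.
Circular molecule, 3 cuts → 3 fragments:
  24–193 → 170 bp
  194–221 → 28 bp
  222–244 then 1–23 → 23 + 23 = 46 bp
Sorted largest to smallest: 170, 46, 28 bp.

170, 46, 28 bp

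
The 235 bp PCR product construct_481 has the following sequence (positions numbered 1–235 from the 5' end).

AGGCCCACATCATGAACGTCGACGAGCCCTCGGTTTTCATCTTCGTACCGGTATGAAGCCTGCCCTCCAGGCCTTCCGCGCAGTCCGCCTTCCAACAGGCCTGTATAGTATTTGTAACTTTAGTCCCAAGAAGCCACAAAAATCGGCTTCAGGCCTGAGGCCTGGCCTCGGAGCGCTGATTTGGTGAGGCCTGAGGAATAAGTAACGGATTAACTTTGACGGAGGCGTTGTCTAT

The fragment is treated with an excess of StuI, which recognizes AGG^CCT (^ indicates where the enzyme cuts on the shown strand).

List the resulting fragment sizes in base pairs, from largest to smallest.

71, 54, 46, 29, 28, 7 bp

StuI sites (AGGCCT) start at positions 69, 97, 151, 158, 187.
StuI cuts after base 3 of each site, so after positions 71, 99, 153, 160, 189.
Linear molecule, 5 cuts → 6 fragments:
  1–71 → 71 bp
  72–99 → 28 bp
  100–153 → 54 bp
  154–160 → 7 bp
  161–189 → 29 bp
  190–235 → 46 bp
Sorted largest to smallest: 71, 54, 46, 29, 28, 7 bp.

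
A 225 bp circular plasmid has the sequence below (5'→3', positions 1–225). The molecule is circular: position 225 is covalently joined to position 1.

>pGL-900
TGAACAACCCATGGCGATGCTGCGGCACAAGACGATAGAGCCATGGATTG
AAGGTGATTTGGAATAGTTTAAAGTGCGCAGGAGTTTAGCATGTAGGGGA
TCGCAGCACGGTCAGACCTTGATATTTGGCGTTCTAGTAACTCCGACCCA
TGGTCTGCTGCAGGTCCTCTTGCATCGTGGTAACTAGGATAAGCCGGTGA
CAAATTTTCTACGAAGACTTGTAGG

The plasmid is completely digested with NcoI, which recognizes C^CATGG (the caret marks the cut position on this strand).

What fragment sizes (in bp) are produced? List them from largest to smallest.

107, 86, 32 bp

NcoI sites (CCATGG) start at positions 9, 41, 148.
NcoI cuts after the first base of each site, so after positions 9, 41, 148.
Circular molecule, 3 cuts → 3 fragments:
  10–41 → 32 bp
  42–148 → 107 bp
  149–225 then 1–9 → 77 + 9 = 86 bp
Sorted largest to smallest: 107, 86, 32 bp.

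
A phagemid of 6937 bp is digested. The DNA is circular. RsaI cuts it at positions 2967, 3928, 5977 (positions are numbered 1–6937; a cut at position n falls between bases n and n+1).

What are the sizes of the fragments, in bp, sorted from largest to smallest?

3927, 2049, 961 bp

Circular molecule, 3 cuts → 3 fragments:
  3928 − 2967 = 961 bp
  5977 − 3928 = 2049 bp
  wrap: 6937 − 5977 + 2967 = 3927 bp
Sorted largest to smallest: 3927, 2049, 961 bp.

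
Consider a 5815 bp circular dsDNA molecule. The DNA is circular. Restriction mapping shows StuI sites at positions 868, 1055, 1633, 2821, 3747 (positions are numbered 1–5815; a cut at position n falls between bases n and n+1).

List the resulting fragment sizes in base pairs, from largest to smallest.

2936, 1188, 926, 578, 187 bp

Circular molecule, 5 cuts → 5 fragments:
  1055 − 868 = 187 bp
  1633 − 1055 = 578 bp
  2821 − 1633 = 1188 bp
  3747 − 2821 = 926 bp
  wrap: 5815 − 3747 + 868 = 2936 bp
Sorted largest to smallest: 2936, 1188, 926, 578, 187 bp.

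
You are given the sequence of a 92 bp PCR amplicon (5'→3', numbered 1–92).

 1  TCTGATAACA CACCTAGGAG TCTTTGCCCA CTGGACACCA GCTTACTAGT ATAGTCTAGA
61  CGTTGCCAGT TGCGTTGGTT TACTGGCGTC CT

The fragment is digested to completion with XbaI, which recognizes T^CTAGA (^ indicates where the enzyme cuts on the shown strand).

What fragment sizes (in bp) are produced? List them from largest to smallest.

55, 37 bp

The XbaI site (TCTAGA) starts at position 55.
XbaI cuts after the first base of each site, so after position 55.
Linear molecule, 1 cut → 2 fragments:
  1–55 → 55 bp
  56–92 → 37 bp
Sorted largest to smallest: 55, 37 bp.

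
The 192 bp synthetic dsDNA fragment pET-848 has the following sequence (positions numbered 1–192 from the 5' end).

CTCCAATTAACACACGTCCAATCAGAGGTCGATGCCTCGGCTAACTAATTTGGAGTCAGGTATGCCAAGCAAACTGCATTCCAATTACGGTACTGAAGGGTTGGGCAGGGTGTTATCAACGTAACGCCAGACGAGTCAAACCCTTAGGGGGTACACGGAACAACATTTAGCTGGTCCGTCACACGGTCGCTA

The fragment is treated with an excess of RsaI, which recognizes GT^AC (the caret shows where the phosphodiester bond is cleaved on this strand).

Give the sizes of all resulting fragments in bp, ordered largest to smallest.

91, 61, 40 bp

RsaI sites (GTAC) start at positions 90, 151.
RsaI cuts after base 2 of each site, so after positions 91, 152.
Linear molecule, 2 cuts → 3 fragments:
  1–91 → 91 bp
  92–152 → 61 bp
  153–192 → 40 bp
Sorted largest to smallest: 91, 61, 40 bp.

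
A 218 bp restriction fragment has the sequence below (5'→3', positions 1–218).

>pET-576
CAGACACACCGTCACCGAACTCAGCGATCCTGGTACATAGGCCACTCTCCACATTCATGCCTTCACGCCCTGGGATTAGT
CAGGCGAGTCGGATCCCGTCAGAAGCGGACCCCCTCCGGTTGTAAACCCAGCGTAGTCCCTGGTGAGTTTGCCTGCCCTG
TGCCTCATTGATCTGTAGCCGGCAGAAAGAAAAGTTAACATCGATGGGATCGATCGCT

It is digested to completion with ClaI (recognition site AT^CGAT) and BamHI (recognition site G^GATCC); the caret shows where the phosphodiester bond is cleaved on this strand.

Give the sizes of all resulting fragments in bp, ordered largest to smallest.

ClaI sites (ATCGAT) start at positions 200, 209.
ClaI cuts after base 2 of each site, so after positions 201, 210.
The BamHI site (GGATCC) starts at position 91.
BamHI cuts after the first base of each site, so after position 91.
Combined cut positions: 91, 201, 210.
Linear molecule, 3 cuts → 4 fragments:
  1–91 → 91 bp
  92–201 → 110 bp
  202–210 → 9 bp
  211–218 → 8 bp
Sorted largest to smallest: 110, 91, 9, 8 bp.

110, 91, 9, 8 bp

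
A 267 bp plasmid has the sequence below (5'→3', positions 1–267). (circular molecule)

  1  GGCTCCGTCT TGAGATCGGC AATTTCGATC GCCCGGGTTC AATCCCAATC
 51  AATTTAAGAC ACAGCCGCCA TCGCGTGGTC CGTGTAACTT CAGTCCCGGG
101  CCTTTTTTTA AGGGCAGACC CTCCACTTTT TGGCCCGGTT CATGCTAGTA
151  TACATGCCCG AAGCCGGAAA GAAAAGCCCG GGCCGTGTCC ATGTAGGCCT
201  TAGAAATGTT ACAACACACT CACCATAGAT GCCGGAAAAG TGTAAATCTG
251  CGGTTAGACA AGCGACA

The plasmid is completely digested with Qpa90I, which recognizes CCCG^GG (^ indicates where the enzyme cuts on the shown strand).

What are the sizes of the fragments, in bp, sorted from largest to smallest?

Qpa90I sites (CCCGGG) start at positions 32, 95, 177.
Qpa90I cuts after base 4 of each site, so after positions 35, 98, 180.
Circular molecule, 3 cuts → 3 fragments:
  36–98 → 63 bp
  99–180 → 82 bp
  181–267 then 1–35 → 87 + 35 = 122 bp
Sorted largest to smallest: 122, 82, 63 bp.

122, 82, 63 bp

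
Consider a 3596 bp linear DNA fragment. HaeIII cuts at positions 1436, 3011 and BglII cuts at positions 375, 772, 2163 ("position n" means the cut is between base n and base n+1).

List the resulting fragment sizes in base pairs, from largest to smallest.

Combined cut positions (sorted): 375, 772, 1436, 2163, 3011.
Linear molecule, 5 cuts → 6 fragments:
  375 − 0 = 375 bp
  772 − 375 = 397 bp
  1436 − 772 = 664 bp
  2163 − 1436 = 727 bp
  3011 − 2163 = 848 bp
  3596 − 3011 = 585 bp
Sorted largest to smallest: 848, 727, 664, 585, 397, 375 bp.

848, 727, 664, 585, 397, 375 bp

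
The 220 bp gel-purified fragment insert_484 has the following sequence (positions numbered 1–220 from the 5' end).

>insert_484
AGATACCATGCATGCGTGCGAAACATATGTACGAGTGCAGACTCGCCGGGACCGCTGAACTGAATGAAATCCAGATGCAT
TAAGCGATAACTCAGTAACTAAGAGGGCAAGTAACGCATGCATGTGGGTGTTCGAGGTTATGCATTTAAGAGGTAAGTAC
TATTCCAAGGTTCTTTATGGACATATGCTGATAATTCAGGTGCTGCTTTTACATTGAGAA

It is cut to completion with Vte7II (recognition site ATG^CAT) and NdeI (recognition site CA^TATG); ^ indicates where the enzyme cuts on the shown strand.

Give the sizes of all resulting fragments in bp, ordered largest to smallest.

Vte7II sites (ATGCAT) start at positions 8, 75, 118, 140.
Vte7II cuts after base 3 of each site, so after positions 10, 77, 120, 142.
NdeI sites (CATATG) start at positions 24, 182.
NdeI cuts after base 2 of each site, so after positions 25, 183.
Combined cut positions: 10, 25, 77, 120, 142, 183.
Linear molecule, 6 cuts → 7 fragments:
  1–10 → 10 bp
  11–25 → 15 bp
  26–77 → 52 bp
  78–120 → 43 bp
  121–142 → 22 bp
  143–183 → 41 bp
  184–220 → 37 bp
Sorted largest to smallest: 52, 43, 41, 37, 22, 15, 10 bp.

52, 43, 41, 37, 22, 15, 10 bp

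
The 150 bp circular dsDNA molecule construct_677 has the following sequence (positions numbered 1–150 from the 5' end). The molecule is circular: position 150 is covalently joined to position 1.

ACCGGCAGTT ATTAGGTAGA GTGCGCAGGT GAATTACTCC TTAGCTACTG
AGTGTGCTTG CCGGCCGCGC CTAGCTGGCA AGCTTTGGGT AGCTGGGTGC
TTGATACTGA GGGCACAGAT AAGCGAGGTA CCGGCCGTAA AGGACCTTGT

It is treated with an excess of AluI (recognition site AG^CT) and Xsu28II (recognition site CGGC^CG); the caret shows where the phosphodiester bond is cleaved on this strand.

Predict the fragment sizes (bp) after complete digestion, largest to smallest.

59, 43, 21, 10, 9, 8 bp

AluI sites (AGCT) start at positions 43, 73, 81, 91.
AluI cuts after base 2 of each site, so after positions 44, 74, 82, 92.
Xsu28II sites (CGGCCG) start at positions 62, 132.
Xsu28II cuts after base 4 of each site, so after positions 65, 135.
Combined cut positions: 44, 65, 74, 82, 92, 135.
Circular molecule, 6 cuts → 6 fragments:
  45–65 → 21 bp
  66–74 → 9 bp
  75–82 → 8 bp
  83–92 → 10 bp
  93–135 → 43 bp
  136–150 then 1–44 → 15 + 44 = 59 bp
Sorted largest to smallest: 59, 43, 21, 10, 9, 8 bp.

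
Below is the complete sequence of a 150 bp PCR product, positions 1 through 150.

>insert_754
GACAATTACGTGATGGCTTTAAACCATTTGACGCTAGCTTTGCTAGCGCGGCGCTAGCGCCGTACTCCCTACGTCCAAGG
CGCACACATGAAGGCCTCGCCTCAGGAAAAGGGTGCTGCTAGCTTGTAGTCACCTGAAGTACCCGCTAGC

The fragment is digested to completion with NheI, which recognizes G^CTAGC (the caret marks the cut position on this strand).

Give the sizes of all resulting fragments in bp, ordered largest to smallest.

65, 33, 27, 11, 9, 5 bp

NheI sites (GCTAGC) start at positions 33, 42, 53, 118, 145.
NheI cuts after the first base of each site, so after positions 33, 42, 53, 118, 145.
Linear molecule, 5 cuts → 6 fragments:
  1–33 → 33 bp
  34–42 → 9 bp
  43–53 → 11 bp
  54–118 → 65 bp
  119–145 → 27 bp
  146–150 → 5 bp
Sorted largest to smallest: 65, 33, 27, 11, 9, 5 bp.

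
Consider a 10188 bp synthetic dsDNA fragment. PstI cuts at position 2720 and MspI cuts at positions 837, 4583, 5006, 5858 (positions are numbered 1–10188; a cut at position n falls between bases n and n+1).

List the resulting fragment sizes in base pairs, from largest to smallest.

4330, 1883, 1863, 852, 837, 423 bp

Combined cut positions (sorted): 837, 2720, 4583, 5006, 5858.
Linear molecule, 5 cuts → 6 fragments:
  837 − 0 = 837 bp
  2720 − 837 = 1883 bp
  4583 − 2720 = 1863 bp
  5006 − 4583 = 423 bp
  5858 − 5006 = 852 bp
  10188 − 5858 = 4330 bp
Sorted largest to smallest: 4330, 1883, 1863, 852, 837, 423 bp.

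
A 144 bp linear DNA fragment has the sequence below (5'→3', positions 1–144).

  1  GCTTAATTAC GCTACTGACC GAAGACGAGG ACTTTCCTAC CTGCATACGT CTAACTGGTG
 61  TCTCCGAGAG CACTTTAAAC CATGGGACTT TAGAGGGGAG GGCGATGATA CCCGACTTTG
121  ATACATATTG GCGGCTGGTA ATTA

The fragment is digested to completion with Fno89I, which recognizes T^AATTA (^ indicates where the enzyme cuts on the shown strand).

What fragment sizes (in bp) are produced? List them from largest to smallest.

135, 5, 4 bp

Fno89I sites (TAATTA) start at positions 4, 139.
Fno89I cuts after the first base of each site, so after positions 4, 139.
Linear molecule, 2 cuts → 3 fragments:
  1–4 → 4 bp
  5–139 → 135 bp
  140–144 → 5 bp
Sorted largest to smallest: 135, 5, 4 bp.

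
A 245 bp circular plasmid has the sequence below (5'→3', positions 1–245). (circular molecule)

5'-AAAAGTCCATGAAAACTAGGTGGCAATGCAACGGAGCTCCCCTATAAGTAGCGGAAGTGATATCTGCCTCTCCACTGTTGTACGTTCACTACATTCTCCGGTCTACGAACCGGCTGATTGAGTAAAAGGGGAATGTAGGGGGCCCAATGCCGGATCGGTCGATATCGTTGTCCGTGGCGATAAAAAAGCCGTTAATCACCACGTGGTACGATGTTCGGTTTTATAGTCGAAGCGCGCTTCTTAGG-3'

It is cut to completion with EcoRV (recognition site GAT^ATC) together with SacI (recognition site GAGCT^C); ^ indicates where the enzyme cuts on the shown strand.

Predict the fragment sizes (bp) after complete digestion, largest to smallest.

120, 102, 23 bp

EcoRV sites (GATATC) start at positions 59, 161.
EcoRV cuts after base 3 of each site, so after positions 61, 163.
The SacI site (GAGCTC) starts at position 34.
SacI cuts after base 5 of each site (before the last base), so after position 38.
Combined cut positions: 38, 61, 163.
Circular molecule, 3 cuts → 3 fragments:
  39–61 → 23 bp
  62–163 → 102 bp
  164–245 then 1–38 → 82 + 38 = 120 bp
Sorted largest to smallest: 120, 102, 23 bp.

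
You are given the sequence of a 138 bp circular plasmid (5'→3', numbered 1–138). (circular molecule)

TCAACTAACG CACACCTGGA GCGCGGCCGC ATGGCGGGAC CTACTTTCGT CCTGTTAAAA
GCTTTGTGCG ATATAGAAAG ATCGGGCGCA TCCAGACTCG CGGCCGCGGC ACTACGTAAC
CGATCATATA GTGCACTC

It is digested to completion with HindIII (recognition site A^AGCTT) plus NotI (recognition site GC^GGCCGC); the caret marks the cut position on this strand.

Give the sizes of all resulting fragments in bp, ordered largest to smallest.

61, 42, 35 bp

The HindIII site (AAGCTT) starts at position 59.
HindIII cuts after the first base of each site, so after position 59.
NotI sites (GCGGCCGC) start at positions 23, 100.
NotI cuts after base 2 of each site, so after positions 24, 101.
Combined cut positions: 24, 59, 101.
Circular molecule, 3 cuts → 3 fragments:
  25–59 → 35 bp
  60–101 → 42 bp
  102–138 then 1–24 → 37 + 24 = 61 bp
Sorted largest to smallest: 61, 42, 35 bp.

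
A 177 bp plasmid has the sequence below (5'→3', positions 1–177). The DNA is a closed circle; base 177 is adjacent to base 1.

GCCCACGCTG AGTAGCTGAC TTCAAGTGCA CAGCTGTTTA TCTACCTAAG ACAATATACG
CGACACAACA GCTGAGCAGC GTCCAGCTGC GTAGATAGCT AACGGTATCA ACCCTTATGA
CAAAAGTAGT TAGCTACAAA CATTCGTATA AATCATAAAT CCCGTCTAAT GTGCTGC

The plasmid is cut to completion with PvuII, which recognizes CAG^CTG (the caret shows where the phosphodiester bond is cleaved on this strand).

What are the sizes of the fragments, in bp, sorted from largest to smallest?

124, 38, 15 bp

PvuII sites (CAGCTG) start at positions 31, 69, 84.
PvuII cuts after base 3 of each site, so after positions 33, 71, 86.
Circular molecule, 3 cuts → 3 fragments:
  34–71 → 38 bp
  72–86 → 15 bp
  87–177 then 1–33 → 91 + 33 = 124 bp
Sorted largest to smallest: 124, 38, 15 bp.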